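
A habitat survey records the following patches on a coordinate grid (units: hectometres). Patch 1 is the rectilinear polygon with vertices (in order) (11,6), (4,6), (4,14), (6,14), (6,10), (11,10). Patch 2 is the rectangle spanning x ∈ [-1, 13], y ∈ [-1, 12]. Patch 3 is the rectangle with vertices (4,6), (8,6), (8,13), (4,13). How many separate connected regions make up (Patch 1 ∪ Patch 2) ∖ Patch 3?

(Patch 1 ∪ Patch 2) ∖ Patch 3 splits into 2 disjoint pieces (area 2, area 158).

2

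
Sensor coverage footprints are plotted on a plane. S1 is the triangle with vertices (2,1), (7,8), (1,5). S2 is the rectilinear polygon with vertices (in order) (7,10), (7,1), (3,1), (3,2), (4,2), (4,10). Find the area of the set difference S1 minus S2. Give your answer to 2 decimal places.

9.45

|S1| = 13.5, |S1∩S2| = 4.05.
|S1 ∖ S2| = |S1| − |S1∩S2| = 13.5 − 4.05 = 9.45.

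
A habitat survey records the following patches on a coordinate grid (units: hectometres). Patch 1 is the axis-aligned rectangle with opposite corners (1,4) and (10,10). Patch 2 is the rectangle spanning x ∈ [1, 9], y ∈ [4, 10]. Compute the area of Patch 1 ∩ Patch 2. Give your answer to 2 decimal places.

48.00

|Patch 1∩Patch 2|: x∈[1,9], y∈[4,10] → 8·6 = 48.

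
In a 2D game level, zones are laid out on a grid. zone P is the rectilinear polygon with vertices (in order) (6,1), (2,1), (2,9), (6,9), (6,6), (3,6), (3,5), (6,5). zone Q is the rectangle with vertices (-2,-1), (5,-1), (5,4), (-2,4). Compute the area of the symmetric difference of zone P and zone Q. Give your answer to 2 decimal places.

|zone P| = 29, |zone Q| = 35, |zone P∩zone Q| = 9.
|zone P △ zone Q| = |zone P| + |zone Q| − 2·|zone P∩zone Q| = 29 + 35 − 18 = 46.00.

46.00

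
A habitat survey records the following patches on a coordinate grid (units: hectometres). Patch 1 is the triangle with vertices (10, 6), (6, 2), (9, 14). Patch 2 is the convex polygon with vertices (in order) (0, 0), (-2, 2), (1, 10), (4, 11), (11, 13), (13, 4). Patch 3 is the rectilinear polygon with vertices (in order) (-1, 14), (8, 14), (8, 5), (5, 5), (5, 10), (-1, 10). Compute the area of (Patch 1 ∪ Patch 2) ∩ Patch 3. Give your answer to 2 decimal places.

The region (Patch 1 ∪ Patch 2) ∩ Patch 3 is the polygon with vertices (4,11), (8,12.143), (8,5), (5,5), (5,10), (1,10).
By the shoelace formula its area is 22.79.

22.79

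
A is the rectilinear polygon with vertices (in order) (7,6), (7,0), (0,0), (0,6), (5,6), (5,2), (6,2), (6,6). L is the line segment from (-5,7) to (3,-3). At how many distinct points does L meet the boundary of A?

2

The segment meets the boundary at (0.6,0), (0,0.75).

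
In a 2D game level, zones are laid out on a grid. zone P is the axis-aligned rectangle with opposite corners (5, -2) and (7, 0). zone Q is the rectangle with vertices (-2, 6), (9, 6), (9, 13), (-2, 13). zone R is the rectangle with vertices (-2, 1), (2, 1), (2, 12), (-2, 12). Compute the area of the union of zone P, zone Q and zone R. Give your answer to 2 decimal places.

101.00

By inclusion–exclusion:
Individual areas: |zone P| = 4, |zone Q| = 77, |zone R| = 44.
|zone P∩zone Q| = 0 (no overlap).
|zone P∩zone R| = 0 (no overlap).
|zone Q∩zone R|: x∈[-2,2], y∈[6,12] → 4·6 = 24.
|zone P∩zone Q∩zone R| = 0.
|zone P ∪ zone Q ∪ zone R| = 125 − 24 + 0 = 101.00.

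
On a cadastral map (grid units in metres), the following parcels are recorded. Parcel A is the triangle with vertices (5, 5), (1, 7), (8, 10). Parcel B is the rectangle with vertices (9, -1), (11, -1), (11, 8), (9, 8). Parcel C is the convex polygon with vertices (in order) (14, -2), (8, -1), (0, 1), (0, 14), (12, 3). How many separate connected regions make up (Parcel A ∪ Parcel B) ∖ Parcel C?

2

(Parcel A ∪ Parcel B) ∖ Parcel C splits into 2 disjoint pieces (area 1.9793, area 6.3333).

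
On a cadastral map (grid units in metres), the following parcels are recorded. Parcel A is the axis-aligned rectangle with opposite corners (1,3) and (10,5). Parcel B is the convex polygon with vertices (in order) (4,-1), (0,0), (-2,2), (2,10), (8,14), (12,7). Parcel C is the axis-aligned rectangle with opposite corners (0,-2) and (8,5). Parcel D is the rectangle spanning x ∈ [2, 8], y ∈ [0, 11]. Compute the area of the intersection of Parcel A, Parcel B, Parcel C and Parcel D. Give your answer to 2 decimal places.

12.00

The intersection is the polygon with vertices (8,5), (8,3), (2,3), (2,5).
By the shoelace formula its area is 12.00.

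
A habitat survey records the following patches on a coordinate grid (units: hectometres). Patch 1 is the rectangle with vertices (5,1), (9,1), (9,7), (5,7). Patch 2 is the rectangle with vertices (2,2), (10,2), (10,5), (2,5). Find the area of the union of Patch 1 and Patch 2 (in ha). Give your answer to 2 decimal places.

36.00

By inclusion–exclusion:
Individual areas: |Patch 1| = 24, |Patch 2| = 24.
|Patch 1∩Patch 2|: x∈[5,9], y∈[2,5] → 4·3 = 12.
|Patch 1 ∪ Patch 2| = 48 − 12 = 36.00.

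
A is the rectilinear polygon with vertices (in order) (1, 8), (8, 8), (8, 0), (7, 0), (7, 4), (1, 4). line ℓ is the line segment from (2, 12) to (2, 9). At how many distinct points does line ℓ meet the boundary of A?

0

The segment lies entirely outside A and never meets its boundary.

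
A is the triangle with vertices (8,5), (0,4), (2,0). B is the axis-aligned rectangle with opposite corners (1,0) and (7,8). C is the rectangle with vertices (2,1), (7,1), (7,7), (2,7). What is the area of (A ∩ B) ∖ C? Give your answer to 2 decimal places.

3.79

|A ∩ B| = 15.5833.
|(A ∩ B) ∩ C| = 11.7958.
|(A ∩ B) ∖ C| = 15.5833 − 11.7958 = 3.79.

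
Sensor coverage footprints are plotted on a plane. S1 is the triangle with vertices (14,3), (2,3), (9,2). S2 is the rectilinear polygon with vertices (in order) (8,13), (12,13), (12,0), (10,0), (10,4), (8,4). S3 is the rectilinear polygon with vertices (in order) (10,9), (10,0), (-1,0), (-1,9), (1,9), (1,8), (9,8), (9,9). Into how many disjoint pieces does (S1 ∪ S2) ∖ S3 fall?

1

(S1 ∪ S2) ∖ S3 is a single connected region.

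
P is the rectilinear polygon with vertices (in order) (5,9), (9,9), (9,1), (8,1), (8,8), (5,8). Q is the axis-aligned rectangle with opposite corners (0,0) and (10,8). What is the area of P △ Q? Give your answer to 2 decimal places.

|P| = 11, |Q| = 80, |P∩Q| = 7.
|P △ Q| = |P| + |Q| − 2·|P∩Q| = 11 + 80 − 14 = 77.00.

77.00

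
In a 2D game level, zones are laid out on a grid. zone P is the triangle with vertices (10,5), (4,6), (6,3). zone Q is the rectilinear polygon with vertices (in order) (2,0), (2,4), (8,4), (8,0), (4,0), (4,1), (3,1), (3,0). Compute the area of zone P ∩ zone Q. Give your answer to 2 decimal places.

The intersection is the polygon with vertices (6,3), (5.333,4), (8,4).
By the shoelace formula its area is 1.33.

1.33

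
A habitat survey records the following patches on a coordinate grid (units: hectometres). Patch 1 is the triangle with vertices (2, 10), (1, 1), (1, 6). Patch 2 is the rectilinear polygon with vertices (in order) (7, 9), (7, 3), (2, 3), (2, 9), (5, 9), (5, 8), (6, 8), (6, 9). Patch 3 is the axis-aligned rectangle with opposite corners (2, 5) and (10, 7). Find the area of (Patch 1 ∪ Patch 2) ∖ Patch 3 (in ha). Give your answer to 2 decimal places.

21.50

|Patch 1 ∪ Patch 2| = 31.5.
|(Patch 1 ∪ Patch 2) ∩ Patch 3| = 10.
|(Patch 1 ∪ Patch 2) ∖ Patch 3| = 31.5 − 10 = 21.50.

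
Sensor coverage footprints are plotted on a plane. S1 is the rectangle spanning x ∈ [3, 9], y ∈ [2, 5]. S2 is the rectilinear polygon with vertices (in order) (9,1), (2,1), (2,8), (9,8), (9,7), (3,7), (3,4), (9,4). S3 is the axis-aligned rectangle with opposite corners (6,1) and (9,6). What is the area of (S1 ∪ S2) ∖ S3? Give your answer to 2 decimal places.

|S1 ∪ S2| = 37.
|(S1 ∪ S2) ∩ S3| = 12.
|(S1 ∪ S2) ∖ S3| = 37 − 12 = 25.00.

25.00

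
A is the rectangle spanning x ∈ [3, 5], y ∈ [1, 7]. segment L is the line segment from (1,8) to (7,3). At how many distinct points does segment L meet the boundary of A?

2

The segment meets the boundary at (5,4.667), (3,6.333).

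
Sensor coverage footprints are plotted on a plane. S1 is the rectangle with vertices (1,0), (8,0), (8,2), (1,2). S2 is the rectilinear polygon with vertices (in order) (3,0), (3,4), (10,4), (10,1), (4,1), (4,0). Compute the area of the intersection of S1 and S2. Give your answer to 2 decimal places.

The intersection is the polygon with vertices (8,2), (8,1), (4,1), (4,0), (3,0), (3,2).
By the shoelace formula its area is 6.00.

6.00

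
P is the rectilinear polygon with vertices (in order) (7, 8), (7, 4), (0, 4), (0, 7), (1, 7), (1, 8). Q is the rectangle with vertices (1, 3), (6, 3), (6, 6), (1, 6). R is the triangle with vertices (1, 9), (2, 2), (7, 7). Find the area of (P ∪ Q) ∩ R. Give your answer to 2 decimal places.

18.00

The region (P ∪ Q) ∩ R is the polygon with vertices (1.857,3), (1.143,8), (4,8), (7,7), (3,3).
By the shoelace formula its area is 18.00.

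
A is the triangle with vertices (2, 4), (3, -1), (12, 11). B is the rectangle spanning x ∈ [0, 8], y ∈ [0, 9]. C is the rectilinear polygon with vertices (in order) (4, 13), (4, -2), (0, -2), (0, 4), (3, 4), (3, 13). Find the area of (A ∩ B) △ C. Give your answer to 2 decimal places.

41.14

|A ∩ B| = 22.9583.
|(A ∩ B) ∩ C| = 7.4083.
|(A ∩ B) △ C| = 22.9583 + 33 − 14.8167 = 41.14.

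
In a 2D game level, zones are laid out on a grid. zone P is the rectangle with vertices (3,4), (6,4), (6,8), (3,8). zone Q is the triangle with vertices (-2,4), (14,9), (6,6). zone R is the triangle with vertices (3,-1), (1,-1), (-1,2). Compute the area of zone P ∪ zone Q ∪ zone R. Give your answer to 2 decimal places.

By inclusion–exclusion:
Individual areas: |zone P| = 12, |zone Q| = 4, |zone R| = 3.
|zone P∩zone Q| = 1.2188.
|zone P∩zone R| = 0.
|zone Q∩zone R| = 0.
|zone P∩zone Q∩zone R| = 0.
|zone P ∪ zone Q ∪ zone R| = 19 − 1.2188 + 0 = 17.78.

17.78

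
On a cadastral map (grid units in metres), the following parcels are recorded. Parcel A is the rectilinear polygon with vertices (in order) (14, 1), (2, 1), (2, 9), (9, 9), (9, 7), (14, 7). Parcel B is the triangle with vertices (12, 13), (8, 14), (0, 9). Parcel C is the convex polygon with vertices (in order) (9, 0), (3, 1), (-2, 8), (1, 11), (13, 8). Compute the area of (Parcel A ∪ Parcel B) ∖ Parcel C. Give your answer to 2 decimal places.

31.25

|Parcel A ∪ Parcel B| = 100.
|(Parcel A ∪ Parcel B) ∩ Parcel C| = 68.7464.
|(Parcel A ∪ Parcel B) ∖ Parcel C| = 100 − 68.7464 = 31.25.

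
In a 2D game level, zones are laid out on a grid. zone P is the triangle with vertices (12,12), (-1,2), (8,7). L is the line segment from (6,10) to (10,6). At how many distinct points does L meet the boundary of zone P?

The segment meets the boundary at (8.444,7.556), (7.478,8.522).

2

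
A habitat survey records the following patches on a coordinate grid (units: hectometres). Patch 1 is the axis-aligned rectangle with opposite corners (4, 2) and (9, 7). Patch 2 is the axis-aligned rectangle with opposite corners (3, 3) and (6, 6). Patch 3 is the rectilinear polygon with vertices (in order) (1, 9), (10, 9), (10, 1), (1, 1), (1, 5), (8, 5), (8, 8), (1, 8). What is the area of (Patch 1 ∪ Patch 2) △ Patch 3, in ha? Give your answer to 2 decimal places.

41.00

|Patch 1 ∪ Patch 2| = 28.
|(Patch 1 ∪ Patch 2) ∩ Patch 3| = 19.
|(Patch 1 ∪ Patch 2) △ Patch 3| = 28 + 51 − 38 = 41.00.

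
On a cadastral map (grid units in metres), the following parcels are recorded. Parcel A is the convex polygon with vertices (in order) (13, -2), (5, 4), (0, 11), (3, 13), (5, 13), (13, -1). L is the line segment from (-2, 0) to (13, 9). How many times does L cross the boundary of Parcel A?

2

The segment meets the boundary at (8.745,6.447), (4.9,4.14).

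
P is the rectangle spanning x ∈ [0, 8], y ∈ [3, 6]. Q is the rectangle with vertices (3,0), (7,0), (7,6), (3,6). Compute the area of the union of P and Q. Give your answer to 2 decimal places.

36.00

By inclusion–exclusion:
Individual areas: |P| = 24, |Q| = 24.
|P∩Q|: x∈[3,7], y∈[3,6] → 4·3 = 12.
|P ∪ Q| = 48 − 12 = 36.00.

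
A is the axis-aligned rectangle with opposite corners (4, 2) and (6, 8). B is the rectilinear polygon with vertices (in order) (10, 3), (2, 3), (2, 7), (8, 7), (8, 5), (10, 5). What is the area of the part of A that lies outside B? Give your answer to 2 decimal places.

|A| = 12, |A∩B| = 8.
|A ∖ B| = |A| − |A∩B| = 12 − 8 = 4.00.

4.00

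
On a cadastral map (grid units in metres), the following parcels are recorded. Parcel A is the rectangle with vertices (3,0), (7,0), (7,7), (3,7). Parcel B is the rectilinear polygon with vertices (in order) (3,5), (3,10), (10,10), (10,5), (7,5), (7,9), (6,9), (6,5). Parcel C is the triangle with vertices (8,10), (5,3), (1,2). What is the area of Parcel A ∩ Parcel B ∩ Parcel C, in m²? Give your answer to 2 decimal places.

The intersection is the polygon with vertices (6,5.333), (5.857,5), (3.625,5), (5.375,7), (6,7).
By the shoelace formula its area is 2.98.

2.98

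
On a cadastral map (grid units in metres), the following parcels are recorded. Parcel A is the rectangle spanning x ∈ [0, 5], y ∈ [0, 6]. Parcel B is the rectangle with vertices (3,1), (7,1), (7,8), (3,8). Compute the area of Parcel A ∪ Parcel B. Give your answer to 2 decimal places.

48.00

By inclusion–exclusion:
Individual areas: |Parcel A| = 30, |Parcel B| = 28.
|Parcel A∩Parcel B|: x∈[3,5], y∈[1,6] → 2·5 = 10.
|Parcel A ∪ Parcel B| = 58 − 10 = 48.00.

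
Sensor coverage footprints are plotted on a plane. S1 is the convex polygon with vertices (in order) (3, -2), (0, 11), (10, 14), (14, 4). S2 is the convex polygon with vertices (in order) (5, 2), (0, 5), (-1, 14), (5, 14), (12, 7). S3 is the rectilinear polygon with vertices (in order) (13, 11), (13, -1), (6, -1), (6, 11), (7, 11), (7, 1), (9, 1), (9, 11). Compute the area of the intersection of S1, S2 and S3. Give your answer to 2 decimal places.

15.64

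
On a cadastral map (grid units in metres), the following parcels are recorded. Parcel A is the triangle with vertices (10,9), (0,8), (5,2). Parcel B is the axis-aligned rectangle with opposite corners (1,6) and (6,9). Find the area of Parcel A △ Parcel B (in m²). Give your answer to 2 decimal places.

|Parcel A| = 32.5, |Parcel B| = 15, |Parcel A∩Parcel B| = 11.4833.
|Parcel A △ Parcel B| = |Parcel A| + |Parcel B| − 2·|Parcel A∩Parcel B| = 32.5 + 15 − 22.9667 = 24.53.

24.53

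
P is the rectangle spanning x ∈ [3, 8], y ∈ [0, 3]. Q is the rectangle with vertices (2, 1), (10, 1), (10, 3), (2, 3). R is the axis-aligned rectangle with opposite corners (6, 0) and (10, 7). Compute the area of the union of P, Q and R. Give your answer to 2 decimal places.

By inclusion–exclusion:
Individual areas: |P| = 15, |Q| = 16, |R| = 28.
|P∩Q|: x∈[3,8], y∈[1,3] → 5·2 = 10.
|P∩R|: x∈[6,8], y∈[0,3] → 2·3 = 6.
|Q∩R|: x∈[6,10], y∈[1,3] → 4·2 = 8.
|P∩Q∩R| = 4.
|P ∪ Q ∪ R| = 59 − 24 + 4 = 39.00.

39.00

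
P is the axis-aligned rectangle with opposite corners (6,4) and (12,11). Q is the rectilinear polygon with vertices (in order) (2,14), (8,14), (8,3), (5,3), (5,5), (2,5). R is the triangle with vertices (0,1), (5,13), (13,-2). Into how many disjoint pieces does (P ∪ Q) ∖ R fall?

1

(P ∪ Q) ∖ R is a single connected region.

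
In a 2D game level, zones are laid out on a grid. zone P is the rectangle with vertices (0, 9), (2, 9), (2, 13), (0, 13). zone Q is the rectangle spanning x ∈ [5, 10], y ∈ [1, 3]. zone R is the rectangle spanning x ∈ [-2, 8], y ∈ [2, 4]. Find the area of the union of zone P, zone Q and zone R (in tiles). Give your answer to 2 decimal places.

By inclusion–exclusion:
Individual areas: |zone P| = 8, |zone Q| = 10, |zone R| = 20.
|zone P∩zone Q| = 0 (no overlap).
|zone P∩zone R| = 0 (no overlap).
|zone Q∩zone R|: x∈[5,8], y∈[2,3] → 3·1 = 3.
|zone P∩zone Q∩zone R| = 0.
|zone P ∪ zone Q ∪ zone R| = 38 − 3 + 0 = 35.00.

35.00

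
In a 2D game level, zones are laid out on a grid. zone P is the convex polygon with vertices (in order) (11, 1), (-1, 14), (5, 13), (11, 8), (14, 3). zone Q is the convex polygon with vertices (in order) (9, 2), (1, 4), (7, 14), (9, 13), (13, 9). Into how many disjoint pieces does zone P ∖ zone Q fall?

zone P ∖ zone Q splits into 2 disjoint pieces (area 13.1589, area 15.7657).

2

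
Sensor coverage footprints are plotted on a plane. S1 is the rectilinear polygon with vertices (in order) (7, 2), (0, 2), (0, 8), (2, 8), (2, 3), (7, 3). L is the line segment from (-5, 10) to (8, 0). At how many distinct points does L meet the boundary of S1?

The segment meets the boundary at (5.4,2), (4.1,3), (2,4.615), (0,6.154).

4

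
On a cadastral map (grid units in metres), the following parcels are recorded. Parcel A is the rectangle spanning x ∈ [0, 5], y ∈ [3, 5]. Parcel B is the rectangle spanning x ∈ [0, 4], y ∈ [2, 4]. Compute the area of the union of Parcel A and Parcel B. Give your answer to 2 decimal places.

By inclusion–exclusion:
Individual areas: |Parcel A| = 10, |Parcel B| = 8.
|Parcel A∩Parcel B|: x∈[0,4], y∈[3,4] → 4·1 = 4.
|Parcel A ∪ Parcel B| = 18 − 4 = 14.00.

14.00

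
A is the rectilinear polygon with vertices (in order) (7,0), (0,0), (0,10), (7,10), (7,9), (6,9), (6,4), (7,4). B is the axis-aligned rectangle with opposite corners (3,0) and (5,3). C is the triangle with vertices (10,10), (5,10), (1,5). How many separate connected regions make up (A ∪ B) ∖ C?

1

(A ∪ B) ∖ C is a single connected region.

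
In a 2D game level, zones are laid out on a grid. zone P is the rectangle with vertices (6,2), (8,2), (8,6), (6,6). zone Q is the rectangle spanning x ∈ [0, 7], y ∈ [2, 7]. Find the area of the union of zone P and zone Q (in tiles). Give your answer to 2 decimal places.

39.00

By inclusion–exclusion:
Individual areas: |zone P| = 8, |zone Q| = 35.
|zone P∩zone Q|: x∈[6,7], y∈[2,6] → 1·4 = 4.
|zone P ∪ zone Q| = 43 − 4 = 39.00.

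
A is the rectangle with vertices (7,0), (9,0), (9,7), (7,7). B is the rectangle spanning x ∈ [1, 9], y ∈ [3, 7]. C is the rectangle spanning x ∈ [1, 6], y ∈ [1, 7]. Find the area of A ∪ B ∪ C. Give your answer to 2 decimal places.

By inclusion–exclusion:
Individual areas: |A| = 14, |B| = 32, |C| = 30.
|A∩B|: x∈[7,9], y∈[3,7] → 2·4 = 8.
|A∩C| = 0 (no overlap).
|B∩C|: x∈[1,6], y∈[3,7] → 5·4 = 20.
|A∩B∩C| = 0.
|A ∪ B ∪ C| = 76 − 28 + 0 = 48.00.

48.00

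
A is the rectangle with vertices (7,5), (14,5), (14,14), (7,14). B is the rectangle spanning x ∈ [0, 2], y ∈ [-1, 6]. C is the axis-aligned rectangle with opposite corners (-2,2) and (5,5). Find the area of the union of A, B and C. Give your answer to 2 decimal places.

92.00

By inclusion–exclusion:
Individual areas: |A| = 63, |B| = 14, |C| = 21.
|A∩B| = 0 (no overlap).
|A∩C| = 0 (no overlap).
|B∩C|: x∈[0,2], y∈[2,5] → 2·3 = 6.
|A∩B∩C| = 0.
|A ∪ B ∪ C| = 98 − 6 + 0 = 92.00.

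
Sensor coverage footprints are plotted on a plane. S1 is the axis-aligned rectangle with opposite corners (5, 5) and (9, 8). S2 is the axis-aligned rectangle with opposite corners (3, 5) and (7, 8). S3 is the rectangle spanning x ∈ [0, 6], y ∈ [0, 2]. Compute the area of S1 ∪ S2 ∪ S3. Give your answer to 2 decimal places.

By inclusion–exclusion:
Individual areas: |S1| = 12, |S2| = 12, |S3| = 12.
|S1∩S2|: x∈[5,7], y∈[5,8] → 2·3 = 6.
|S1∩S3| = 0 (no overlap).
|S2∩S3| = 0 (no overlap).
|S1∩S2∩S3| = 0.
|S1 ∪ S2 ∪ S3| = 36 − 6 + 0 = 30.00.

30.00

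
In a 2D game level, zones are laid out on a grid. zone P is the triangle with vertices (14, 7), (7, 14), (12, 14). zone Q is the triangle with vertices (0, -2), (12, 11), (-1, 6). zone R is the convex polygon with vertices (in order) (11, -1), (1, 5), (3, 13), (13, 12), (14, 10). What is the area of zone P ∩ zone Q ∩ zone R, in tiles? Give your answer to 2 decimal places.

0.48

The intersection is the polygon with vertices (12,11), (11.04,9.96), (10.556,10.444).
By the shoelace formula its area is 0.48.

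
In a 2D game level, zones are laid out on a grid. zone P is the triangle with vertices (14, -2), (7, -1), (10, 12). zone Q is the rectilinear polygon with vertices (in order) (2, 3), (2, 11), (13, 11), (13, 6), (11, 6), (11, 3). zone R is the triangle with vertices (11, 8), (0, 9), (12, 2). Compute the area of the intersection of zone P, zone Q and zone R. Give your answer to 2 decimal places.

The intersection is the polygon with vertices (11,6), (11,3), (10.286,3), (8.203,4.215), (9.116,8.171), (11,8), (11.333,6).
By the shoelace formula its area is 11.56.

11.56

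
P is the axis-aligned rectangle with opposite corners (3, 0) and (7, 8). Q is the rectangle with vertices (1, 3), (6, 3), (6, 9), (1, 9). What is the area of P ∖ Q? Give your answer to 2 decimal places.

|P∩Q|: x∈[3,6], y∈[3,8] → 3·5 = 15.
|P| = 32.
|P ∖ Q| = |P| − |P∩Q| = 32 − 15 = 17.00.

17.00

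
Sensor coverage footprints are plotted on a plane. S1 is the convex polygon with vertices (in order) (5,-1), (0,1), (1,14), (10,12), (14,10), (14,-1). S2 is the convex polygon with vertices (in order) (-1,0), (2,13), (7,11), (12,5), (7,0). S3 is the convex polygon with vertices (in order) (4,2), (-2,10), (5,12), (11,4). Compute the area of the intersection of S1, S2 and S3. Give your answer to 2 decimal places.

The intersection is the polygon with vertices (1.541,11.012), (4.708,11.917), (5.214,11.714), (11,4), (4,2), (0.529,6.628).
By the shoelace formula its area is 60.70.

60.70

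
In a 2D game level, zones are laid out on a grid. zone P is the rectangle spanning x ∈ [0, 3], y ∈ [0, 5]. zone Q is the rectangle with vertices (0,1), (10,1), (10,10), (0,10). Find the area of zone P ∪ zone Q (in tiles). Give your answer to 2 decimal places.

By inclusion–exclusion:
Individual areas: |zone P| = 15, |zone Q| = 90.
|zone P∩zone Q|: x∈[0,3], y∈[1,5] → 3·4 = 12.
|zone P ∪ zone Q| = 105 − 12 = 93.00.

93.00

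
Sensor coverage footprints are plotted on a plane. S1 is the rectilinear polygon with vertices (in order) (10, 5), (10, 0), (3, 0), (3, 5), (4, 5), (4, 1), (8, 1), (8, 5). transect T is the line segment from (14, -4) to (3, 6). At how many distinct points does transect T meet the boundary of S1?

2

The segment meets the boundary at (8,1.455), (9.6,0).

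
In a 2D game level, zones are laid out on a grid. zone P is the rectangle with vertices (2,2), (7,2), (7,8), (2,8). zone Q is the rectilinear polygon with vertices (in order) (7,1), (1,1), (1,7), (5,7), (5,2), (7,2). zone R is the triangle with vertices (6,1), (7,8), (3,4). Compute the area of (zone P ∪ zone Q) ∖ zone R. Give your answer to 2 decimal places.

29.00

|zone P ∪ zone Q| = 41.
|(zone P ∪ zone Q) ∩ zone R| = 12.
|(zone P ∪ zone Q) ∖ zone R| = 41 − 12 = 29.00.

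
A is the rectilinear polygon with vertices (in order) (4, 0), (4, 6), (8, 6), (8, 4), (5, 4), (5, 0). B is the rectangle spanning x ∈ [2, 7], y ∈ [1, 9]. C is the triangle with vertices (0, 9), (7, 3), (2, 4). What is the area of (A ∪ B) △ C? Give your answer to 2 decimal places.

|A ∪ B| = 43.
|(A ∪ B) ∩ C| = 8.2143.
|(A ∪ B) △ C| = 43 + 11.5 − 16.4286 = 38.07.

38.07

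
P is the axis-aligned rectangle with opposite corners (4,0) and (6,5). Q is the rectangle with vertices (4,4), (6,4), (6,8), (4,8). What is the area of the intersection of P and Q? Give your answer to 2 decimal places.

2.00

|P∩Q|: x∈[4,6], y∈[4,5] → 2·1 = 2.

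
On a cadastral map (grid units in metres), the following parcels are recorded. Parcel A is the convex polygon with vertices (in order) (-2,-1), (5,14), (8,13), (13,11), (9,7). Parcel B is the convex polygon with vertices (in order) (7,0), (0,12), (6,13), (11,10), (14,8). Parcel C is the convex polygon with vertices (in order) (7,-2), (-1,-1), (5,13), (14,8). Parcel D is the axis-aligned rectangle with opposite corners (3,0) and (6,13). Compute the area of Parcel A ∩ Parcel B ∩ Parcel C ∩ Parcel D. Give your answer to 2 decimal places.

19.20

The intersection is the polygon with vertices (6,12.444), (6,4.818), (4.729,3.894), (3,6.857), (3,8.333), (4.923,12.82), (5.231,12.872).
By the shoelace formula its area is 19.20.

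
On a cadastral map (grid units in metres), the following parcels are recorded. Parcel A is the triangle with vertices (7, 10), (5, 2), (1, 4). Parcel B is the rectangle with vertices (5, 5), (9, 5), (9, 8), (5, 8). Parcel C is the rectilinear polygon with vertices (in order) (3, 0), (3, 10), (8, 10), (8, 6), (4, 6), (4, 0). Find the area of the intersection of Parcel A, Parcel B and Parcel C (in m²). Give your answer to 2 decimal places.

The intersection is the polygon with vertices (5,8), (6.5,8), (6,6), (5,6).
By the shoelace formula its area is 2.50.

2.50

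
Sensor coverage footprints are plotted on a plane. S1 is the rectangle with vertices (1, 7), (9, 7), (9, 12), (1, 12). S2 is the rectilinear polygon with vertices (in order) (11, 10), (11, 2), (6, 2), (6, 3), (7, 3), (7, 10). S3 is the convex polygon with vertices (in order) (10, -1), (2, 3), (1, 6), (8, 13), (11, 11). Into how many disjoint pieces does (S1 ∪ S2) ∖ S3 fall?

2

(S1 ∪ S2) ∖ S3 splits into 2 disjoint pieces (area 17.5, area 3.3333).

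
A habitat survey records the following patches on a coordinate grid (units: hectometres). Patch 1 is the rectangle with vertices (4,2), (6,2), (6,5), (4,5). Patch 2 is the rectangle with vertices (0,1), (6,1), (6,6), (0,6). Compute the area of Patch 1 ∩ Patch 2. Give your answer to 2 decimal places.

6.00

|Patch 1∩Patch 2|: x∈[4,6], y∈[2,5] → 2·3 = 6.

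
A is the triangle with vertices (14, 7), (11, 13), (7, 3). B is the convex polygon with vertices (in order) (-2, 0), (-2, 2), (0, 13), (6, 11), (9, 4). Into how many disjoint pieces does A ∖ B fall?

2

A ∖ B splits into 2 disjoint pieces (area 24.7945, area 0.1616).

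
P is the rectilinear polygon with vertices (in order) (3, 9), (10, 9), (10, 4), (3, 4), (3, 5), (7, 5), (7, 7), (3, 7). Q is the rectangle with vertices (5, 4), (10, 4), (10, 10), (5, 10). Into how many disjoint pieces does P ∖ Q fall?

P ∖ Q splits into 2 disjoint pieces (area 4, area 2).

2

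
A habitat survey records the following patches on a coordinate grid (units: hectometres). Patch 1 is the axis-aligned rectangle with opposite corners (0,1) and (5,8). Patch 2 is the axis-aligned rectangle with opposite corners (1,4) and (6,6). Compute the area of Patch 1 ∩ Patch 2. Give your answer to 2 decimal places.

|Patch 1∩Patch 2|: x∈[1,5], y∈[4,6] → 4·2 = 8.

8.00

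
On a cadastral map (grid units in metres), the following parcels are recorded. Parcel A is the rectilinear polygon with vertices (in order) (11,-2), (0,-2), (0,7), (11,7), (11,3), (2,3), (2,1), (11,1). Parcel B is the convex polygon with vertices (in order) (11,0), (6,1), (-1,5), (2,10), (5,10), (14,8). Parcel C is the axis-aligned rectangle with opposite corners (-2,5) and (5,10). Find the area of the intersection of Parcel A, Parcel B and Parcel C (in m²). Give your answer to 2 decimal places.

The intersection is the polygon with vertices (0.2,7), (5,7), (5,5), (0,5), (0,6.667).
By the shoelace formula its area is 9.97.

9.97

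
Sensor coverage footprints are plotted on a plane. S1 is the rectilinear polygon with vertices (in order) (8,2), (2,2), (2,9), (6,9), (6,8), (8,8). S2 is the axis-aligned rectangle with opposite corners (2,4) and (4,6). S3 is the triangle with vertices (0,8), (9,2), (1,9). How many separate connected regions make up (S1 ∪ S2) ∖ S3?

2

(S1 ∪ S2) ∖ S3 splits into 2 disjoint pieces (area 16, area 19).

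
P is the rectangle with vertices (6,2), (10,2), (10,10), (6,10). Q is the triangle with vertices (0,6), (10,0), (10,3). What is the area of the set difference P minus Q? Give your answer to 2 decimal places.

|P| = 32, |P∩Q| = 6.2667.
|P ∖ Q| = |P| − |P∩Q| = 32 − 6.2667 = 25.73.

25.73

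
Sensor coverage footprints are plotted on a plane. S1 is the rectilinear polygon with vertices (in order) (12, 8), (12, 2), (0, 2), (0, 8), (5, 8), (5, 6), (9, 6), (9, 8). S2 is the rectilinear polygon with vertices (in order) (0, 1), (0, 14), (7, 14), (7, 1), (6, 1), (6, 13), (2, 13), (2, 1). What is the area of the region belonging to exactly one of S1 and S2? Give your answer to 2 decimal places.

75.00

|S1| = 64, |S2| = 43, |S1∩S2| = 16.
|S1 △ S2| = |S1| + |S2| − 2·|S1∩S2| = 64 + 43 − 32 = 75.00.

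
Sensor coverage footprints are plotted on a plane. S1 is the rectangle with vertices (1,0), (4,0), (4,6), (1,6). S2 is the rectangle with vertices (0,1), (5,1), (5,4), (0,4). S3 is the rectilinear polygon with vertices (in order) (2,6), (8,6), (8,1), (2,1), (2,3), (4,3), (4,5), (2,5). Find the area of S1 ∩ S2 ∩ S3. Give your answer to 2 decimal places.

4.00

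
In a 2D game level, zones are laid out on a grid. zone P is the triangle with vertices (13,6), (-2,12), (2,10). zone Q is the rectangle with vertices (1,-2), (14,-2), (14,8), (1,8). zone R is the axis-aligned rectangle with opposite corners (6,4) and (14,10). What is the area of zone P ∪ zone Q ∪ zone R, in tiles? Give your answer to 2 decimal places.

148.11

By inclusion–exclusion:
Individual areas: |zone P| = 3, |zone Q| = 130, |zone R| = 48.
|zone P∩zone Q| = 0.5.
|zone P∩zone R| = 0.8909.
|zone Q∩zone R|: x∈[6,14], y∈[4,8] → 8·4 = 32.
|zone P∩zone Q∩zone R| = 0.5.
|zone P ∪ zone Q ∪ zone R| = 181 − 33.3909 + 0.5 = 148.11.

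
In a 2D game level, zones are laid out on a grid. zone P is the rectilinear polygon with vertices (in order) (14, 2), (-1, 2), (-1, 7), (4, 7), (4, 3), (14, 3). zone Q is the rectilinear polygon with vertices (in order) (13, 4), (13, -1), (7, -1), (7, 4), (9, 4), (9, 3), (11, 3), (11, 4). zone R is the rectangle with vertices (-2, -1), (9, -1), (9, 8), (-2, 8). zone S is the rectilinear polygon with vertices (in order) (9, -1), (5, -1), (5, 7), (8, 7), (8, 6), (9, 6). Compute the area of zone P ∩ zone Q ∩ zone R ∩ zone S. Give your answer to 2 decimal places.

The intersection is the polygon with vertices (9,3), (9,2), (7,2), (7,3).
By the shoelace formula its area is 2.00.

2.00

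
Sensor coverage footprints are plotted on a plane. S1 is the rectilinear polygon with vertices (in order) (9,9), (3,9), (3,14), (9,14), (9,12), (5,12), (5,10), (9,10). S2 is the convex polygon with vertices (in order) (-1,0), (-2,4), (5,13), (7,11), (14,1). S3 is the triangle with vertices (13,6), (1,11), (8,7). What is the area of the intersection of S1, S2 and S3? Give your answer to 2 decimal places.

0.99

The intersection is the polygon with vertices (3,10.167), (5.8,9), (4.5,9), (3,9.857).
By the shoelace formula its area is 0.99.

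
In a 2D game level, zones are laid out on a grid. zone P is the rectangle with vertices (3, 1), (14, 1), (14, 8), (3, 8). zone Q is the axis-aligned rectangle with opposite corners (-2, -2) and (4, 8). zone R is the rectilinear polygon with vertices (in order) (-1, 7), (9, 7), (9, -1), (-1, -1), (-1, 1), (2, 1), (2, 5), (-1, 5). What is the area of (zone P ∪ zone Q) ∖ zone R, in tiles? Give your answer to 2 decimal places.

72.00

|zone P ∪ zone Q| = 130.
|(zone P ∪ zone Q) ∩ zone R| = 58.
|(zone P ∪ zone Q) ∖ zone R| = 130 − 58 = 72.00.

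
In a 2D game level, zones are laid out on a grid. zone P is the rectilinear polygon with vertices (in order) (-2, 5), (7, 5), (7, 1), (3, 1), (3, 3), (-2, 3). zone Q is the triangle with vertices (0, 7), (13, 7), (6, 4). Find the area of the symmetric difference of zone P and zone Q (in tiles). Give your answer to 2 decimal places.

41.93

|zone P| = 26, |zone Q| = 19.5, |zone P∩zone Q| = 1.7857.
|zone P △ zone Q| = |zone P| + |zone Q| − 2·|zone P∩zone Q| = 26 + 19.5 − 3.5714 = 41.93.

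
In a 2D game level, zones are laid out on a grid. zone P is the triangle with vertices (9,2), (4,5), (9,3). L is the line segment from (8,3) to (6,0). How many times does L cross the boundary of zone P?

1

The segment meets the boundary at (7.81,2.714).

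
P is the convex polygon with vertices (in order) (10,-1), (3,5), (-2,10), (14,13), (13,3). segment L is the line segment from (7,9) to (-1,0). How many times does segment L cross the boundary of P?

1

The segment meets the boundary at (3.252,4.784).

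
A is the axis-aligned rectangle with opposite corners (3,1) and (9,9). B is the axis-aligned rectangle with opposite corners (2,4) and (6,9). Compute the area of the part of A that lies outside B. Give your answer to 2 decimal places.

|A∩B|: x∈[3,6], y∈[4,9] → 3·5 = 15.
|A| = 48.
|A ∖ B| = |A| − |A∩B| = 48 − 15 = 33.00.

33.00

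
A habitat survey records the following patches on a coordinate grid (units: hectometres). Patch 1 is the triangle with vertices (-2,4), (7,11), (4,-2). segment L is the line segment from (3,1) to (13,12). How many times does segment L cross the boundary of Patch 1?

The segment meets the boundary at (5.268,3.495).

1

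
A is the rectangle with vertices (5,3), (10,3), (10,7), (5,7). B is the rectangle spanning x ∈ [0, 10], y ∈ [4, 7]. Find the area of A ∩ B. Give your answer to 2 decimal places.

|A∩B|: x∈[5,10], y∈[4,7] → 5·3 = 15.

15.00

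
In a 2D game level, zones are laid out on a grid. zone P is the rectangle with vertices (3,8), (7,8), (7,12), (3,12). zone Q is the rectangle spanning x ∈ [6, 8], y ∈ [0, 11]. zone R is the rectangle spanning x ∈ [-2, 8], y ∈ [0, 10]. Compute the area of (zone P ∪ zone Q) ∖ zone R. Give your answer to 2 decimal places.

|zone P ∪ zone Q| = 35.
|(zone P ∪ zone Q) ∩ zone R| = 26.
|(zone P ∪ zone Q) ∖ zone R| = 35 − 26 = 9.00.

9.00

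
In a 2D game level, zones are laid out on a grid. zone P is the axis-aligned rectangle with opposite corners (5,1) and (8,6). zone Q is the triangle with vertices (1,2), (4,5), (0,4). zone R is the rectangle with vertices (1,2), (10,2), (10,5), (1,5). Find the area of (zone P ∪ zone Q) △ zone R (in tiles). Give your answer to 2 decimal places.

|zone P ∪ zone Q| = 19.5.
|(zone P ∪ zone Q) ∩ zone R| = 12.375.
|(zone P ∪ zone Q) △ zone R| = 19.5 + 27 − 24.75 = 21.75.

21.75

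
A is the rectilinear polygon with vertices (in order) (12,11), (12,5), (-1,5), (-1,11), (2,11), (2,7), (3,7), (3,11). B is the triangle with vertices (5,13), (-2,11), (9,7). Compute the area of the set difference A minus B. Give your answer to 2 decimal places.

59.15

|A| = 74, |A∩B| = 14.8485.
|A ∖ B| = |A| − |A∩B| = 74 − 14.8485 = 59.15.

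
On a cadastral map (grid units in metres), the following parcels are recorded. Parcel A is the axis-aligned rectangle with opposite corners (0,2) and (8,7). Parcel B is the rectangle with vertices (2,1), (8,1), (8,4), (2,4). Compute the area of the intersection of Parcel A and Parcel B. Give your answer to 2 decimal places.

12.00

|Parcel A∩Parcel B|: x∈[2,8], y∈[2,4] → 6·2 = 12.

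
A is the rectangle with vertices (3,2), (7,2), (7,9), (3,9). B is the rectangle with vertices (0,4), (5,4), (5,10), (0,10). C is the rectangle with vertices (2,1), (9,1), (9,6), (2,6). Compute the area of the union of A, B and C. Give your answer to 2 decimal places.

65.00

By inclusion–exclusion:
Individual areas: |A| = 28, |B| = 30, |C| = 35.
|A∩B|: x∈[3,5], y∈[4,9] → 2·5 = 10.
|A∩C|: x∈[3,7], y∈[2,6] → 4·4 = 16.
|B∩C|: x∈[2,5], y∈[4,6] → 3·2 = 6.
|A∩B∩C| = 4.
|A ∪ B ∪ C| = 93 − 32 + 4 = 65.00.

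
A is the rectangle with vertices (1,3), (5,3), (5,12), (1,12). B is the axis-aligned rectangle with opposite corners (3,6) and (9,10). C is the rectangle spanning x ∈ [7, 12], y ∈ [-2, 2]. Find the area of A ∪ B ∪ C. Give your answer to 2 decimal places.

72.00

By inclusion–exclusion:
Individual areas: |A| = 36, |B| = 24, |C| = 20.
|A∩B|: x∈[3,5], y∈[6,10] → 2·4 = 8.
|A∩C| = 0 (no overlap).
|B∩C| = 0 (no overlap).
|A∩B∩C| = 0.
|A ∪ B ∪ C| = 80 − 8 + 0 = 72.00.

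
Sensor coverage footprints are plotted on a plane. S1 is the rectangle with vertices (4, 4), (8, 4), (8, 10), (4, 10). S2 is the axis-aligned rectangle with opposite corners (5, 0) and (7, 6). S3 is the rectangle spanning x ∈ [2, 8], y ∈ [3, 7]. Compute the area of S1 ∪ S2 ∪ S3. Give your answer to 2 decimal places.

42.00

By inclusion–exclusion:
Individual areas: |S1| = 24, |S2| = 12, |S3| = 24.
|S1∩S2|: x∈[5,7], y∈[4,6] → 2·2 = 4.
|S1∩S3|: x∈[4,8], y∈[4,7] → 4·3 = 12.
|S2∩S3|: x∈[5,7], y∈[3,6] → 2·3 = 6.
|S1∩S2∩S3| = 4.
|S1 ∪ S2 ∪ S3| = 60 − 22 + 4 = 42.00.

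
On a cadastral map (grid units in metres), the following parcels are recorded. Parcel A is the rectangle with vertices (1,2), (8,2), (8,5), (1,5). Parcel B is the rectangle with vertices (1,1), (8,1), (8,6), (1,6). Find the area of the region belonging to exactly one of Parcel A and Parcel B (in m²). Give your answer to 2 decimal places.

14.00

|Parcel A∩Parcel B|: x∈[1,8], y∈[2,5] → 7·3 = 21.
|Parcel A △ Parcel B| = |Parcel A| + |Parcel B| − 2·|Parcel A∩Parcel B| = 21 + 35 − 42 = 14.00.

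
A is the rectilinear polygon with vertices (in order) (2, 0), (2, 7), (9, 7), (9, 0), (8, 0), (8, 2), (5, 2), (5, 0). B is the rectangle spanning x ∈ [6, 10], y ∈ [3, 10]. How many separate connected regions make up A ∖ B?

A ∖ B is a single connected region.

1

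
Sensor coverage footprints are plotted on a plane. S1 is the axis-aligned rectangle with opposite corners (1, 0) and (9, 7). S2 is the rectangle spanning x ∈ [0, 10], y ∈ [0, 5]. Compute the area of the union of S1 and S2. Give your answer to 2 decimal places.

By inclusion–exclusion:
Individual areas: |S1| = 56, |S2| = 50.
|S1∩S2|: x∈[1,9], y∈[0,5] → 8·5 = 40.
|S1 ∪ S2| = 106 − 40 = 66.00.

66.00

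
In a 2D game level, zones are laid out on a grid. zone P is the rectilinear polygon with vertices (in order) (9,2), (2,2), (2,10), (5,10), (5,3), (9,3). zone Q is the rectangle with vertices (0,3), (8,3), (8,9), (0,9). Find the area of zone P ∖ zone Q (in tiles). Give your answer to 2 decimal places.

|zone P| = 28, |zone P∩zone Q| = 18.
|zone P ∖ zone Q| = |zone P| − |zone P∩zone Q| = 28 − 18 = 10.00.

10.00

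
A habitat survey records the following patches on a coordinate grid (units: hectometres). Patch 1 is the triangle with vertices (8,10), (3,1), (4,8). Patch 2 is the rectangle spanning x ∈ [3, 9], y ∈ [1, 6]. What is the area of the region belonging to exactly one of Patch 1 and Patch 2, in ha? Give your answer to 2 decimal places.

|Patch 1| = 13, |Patch 2| = 30, |Patch 1∩Patch 2| = 5.1587.
|Patch 1 △ Patch 2| = |Patch 1| + |Patch 2| − 2·|Patch 1∩Patch 2| = 13 + 30 − 10.3175 = 32.68.

32.68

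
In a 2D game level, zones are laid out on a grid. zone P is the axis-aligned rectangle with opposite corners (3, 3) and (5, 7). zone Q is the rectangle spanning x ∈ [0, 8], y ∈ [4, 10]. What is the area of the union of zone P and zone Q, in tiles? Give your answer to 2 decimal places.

50.00

By inclusion–exclusion:
Individual areas: |zone P| = 8, |zone Q| = 48.
|zone P∩zone Q|: x∈[3,5], y∈[4,7] → 2·3 = 6.
|zone P ∪ zone Q| = 56 − 6 = 50.00.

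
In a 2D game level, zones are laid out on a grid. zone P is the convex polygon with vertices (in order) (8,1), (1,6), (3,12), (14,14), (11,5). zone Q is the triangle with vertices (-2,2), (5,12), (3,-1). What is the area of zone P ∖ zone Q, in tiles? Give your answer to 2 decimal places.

|zone P| = 99, |zone P∩zone Q| = 12.8227.
|zone P ∖ zone Q| = |zone P| − |zone P∩zone Q| = 99 − 12.8227 = 86.18.

86.18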